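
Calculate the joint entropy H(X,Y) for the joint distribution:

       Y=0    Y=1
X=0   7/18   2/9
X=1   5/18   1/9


H(X,Y) = -Σ p(x,y) log₂ p(x,y)
  p(0,0)=7/18: -0.3889 × log₂(0.3889) = 0.5299
  p(0,1)=2/9: -0.2222 × log₂(0.2222) = 0.4822
  p(1,0)=5/18: -0.2778 × log₂(0.2778) = 0.5133
  p(1,1)=1/9: -0.1111 × log₂(0.1111) = 0.3522
H(X,Y) = 1.8776 bits


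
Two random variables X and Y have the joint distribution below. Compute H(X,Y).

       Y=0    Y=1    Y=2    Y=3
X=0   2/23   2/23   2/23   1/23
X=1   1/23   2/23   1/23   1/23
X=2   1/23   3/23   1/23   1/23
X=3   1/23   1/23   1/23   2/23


H(X,Y) = -Σ p(x,y) log₂ p(x,y)
  p(0,0)=2/23: -0.0870 × log₂(0.0870) = 0.3064
  p(0,1)=2/23: -0.0870 × log₂(0.0870) = 0.3064
  p(0,2)=2/23: -0.0870 × log₂(0.0870) = 0.3064
  p(0,3)=1/23: -0.0435 × log₂(0.0435) = 0.1967
  p(1,0)=1/23: -0.0435 × log₂(0.0435) = 0.1967
  p(1,1)=2/23: -0.0870 × log₂(0.0870) = 0.3064
  p(1,2)=1/23: -0.0435 × log₂(0.0435) = 0.1967
  p(1,3)=1/23: -0.0435 × log₂(0.0435) = 0.1967
  p(2,0)=1/23: -0.0435 × log₂(0.0435) = 0.1967
  p(2,1)=3/23: -0.1304 × log₂(0.1304) = 0.3833
  p(2,2)=1/23: -0.0435 × log₂(0.0435) = 0.1967
  p(2,3)=1/23: -0.0435 × log₂(0.0435) = 0.1967
  p(3,0)=1/23: -0.0435 × log₂(0.0435) = 0.1967
  p(3,1)=1/23: -0.0435 × log₂(0.0435) = 0.1967
  p(3,2)=1/23: -0.0435 × log₂(0.0435) = 0.1967
  p(3,3)=2/23: -0.0870 × log₂(0.0870) = 0.3064
H(X,Y) = 3.8820 bits


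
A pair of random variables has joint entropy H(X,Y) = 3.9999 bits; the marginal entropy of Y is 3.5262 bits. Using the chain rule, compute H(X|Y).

Chain rule: H(X,Y) = H(X|Y) + H(Y)
H(X|Y) = H(X,Y) - H(Y) = 3.9999 - 3.5262 = 0.4737 bits


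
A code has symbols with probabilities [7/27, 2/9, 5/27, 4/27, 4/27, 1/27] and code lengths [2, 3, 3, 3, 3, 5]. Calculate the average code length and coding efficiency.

Average length L = Σ p_i × l_i = 2.8148 bits
Entropy H = 2.4300 bits
Efficiency η = H/L × 100% = 86.33%


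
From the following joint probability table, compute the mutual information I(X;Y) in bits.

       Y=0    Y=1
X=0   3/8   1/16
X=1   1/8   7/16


H(X) = 0.9887, H(Y) = 1.0000, H(X,Y) = 1.6774
I(X;Y) = H(X) + H(Y) - H(X,Y) = 0.3113 bits


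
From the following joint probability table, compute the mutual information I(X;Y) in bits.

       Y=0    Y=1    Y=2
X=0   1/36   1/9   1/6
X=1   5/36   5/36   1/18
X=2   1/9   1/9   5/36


H(X) = 1.5816, H(Y) = 1.5746, H(X,Y) = 3.0494
I(X;Y) = H(X) + H(Y) - H(X,Y) = 0.1068 bits


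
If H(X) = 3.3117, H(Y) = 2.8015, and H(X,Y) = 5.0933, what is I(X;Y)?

I(X;Y) = H(X) + H(Y) - H(X,Y)
I(X;Y) = 3.3117 + 2.8015 - 5.0933 = 1.0199 bits


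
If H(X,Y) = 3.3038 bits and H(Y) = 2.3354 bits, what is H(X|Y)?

Chain rule: H(X,Y) = H(X|Y) + H(Y)
H(X|Y) = H(X,Y) - H(Y) = 3.3038 - 2.3354 = 0.9684 bits


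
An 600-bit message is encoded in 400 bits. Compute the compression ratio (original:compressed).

Compression ratio = Original / Compressed
= 600 / 400 = 1.50:1


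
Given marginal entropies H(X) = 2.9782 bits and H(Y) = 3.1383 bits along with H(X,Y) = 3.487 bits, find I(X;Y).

I(X;Y) = H(X) + H(Y) - H(X,Y)
I(X;Y) = 2.9782 + 3.1383 - 3.487 = 2.6295 bits


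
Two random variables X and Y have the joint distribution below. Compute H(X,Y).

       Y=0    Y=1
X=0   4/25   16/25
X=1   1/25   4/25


H(X,Y) = -Σ p(x,y) log₂ p(x,y)
  p(0,0)=4/25: -0.1600 × log₂(0.1600) = 0.4230
  p(0,1)=16/25: -0.6400 × log₂(0.6400) = 0.4121
  p(1,0)=1/25: -0.0400 × log₂(0.0400) = 0.1858
  p(1,1)=4/25: -0.1600 × log₂(0.1600) = 0.4230
H(X,Y) = 1.4439 bits


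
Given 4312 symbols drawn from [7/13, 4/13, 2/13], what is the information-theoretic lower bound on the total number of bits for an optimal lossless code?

Entropy H = 1.4196 bits/symbol
Minimum bits = H × n = 1.4196 × 4312
= 6121.13 bits


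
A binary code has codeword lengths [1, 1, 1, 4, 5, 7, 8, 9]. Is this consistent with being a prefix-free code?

Kraft inequality: Σ 2^(-l_i) ≤ 1 for prefix-free code
Calculating: 2^(-1) + 2^(-1) + 2^(-1) + 2^(-4) + 2^(-5) + 2^(-7) + 2^(-8) + 2^(-9)
= 0.5 + 0.5 + 0.5 + 0.0625 + 0.03125 + 0.0078125 + 0.00390625 + 0.001953125
= 1.6074
Since 1.6074 > 1, prefix-free code does not exist


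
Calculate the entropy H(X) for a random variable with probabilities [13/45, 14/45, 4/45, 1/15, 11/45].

H(X) = -Σ p(x) log₂ p(x)
  -13/45 × log₂(13/45) = 0.5175
  -14/45 × log₂(14/45) = 0.5241
  -4/45 × log₂(4/45) = 0.3104
  -1/15 × log₂(1/15) = 0.2605
  -11/45 × log₂(11/45) = 0.4968
H(X) = 2.1092 bits


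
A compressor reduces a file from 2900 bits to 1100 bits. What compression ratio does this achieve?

Compression ratio = Original / Compressed
= 2900 / 1100 = 2.64:1


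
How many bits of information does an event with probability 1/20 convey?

Information content I(x) = -log₂(p(x))
I = -log₂(1/20) = -log₂(0.0500)
I = 4.3219 bits


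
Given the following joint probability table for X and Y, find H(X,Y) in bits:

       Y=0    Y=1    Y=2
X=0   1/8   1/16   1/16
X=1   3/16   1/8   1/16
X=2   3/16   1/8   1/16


H(X,Y) = -Σ p(x,y) log₂ p(x,y)
  p(0,0)=1/8: -0.1250 × log₂(0.1250) = 0.3750
  p(0,1)=1/16: -0.0625 × log₂(0.0625) = 0.2500
  p(0,2)=1/16: -0.0625 × log₂(0.0625) = 0.2500
  p(1,0)=3/16: -0.1875 × log₂(0.1875) = 0.4528
  p(1,1)=1/8: -0.1250 × log₂(0.1250) = 0.3750
  p(1,2)=1/16: -0.0625 × log₂(0.0625) = 0.2500
  p(2,0)=3/16: -0.1875 × log₂(0.1875) = 0.4528
  p(2,1)=1/8: -0.1250 × log₂(0.1250) = 0.3750
  p(2,2)=1/16: -0.0625 × log₂(0.0625) = 0.2500
H(X,Y) = 3.0306 bits


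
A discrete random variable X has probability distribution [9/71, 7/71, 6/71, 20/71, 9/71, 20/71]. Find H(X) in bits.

H(X) = -Σ p(x) log₂ p(x)
  -9/71 × log₂(9/71) = 0.3777
  -7/71 × log₂(7/71) = 0.3295
  -6/71 × log₂(6/71) = 0.3012
  -20/71 × log₂(20/71) = 0.5149
  -9/71 × log₂(9/71) = 0.3777
  -20/71 × log₂(20/71) = 0.5149
H(X) = 2.4160 bits


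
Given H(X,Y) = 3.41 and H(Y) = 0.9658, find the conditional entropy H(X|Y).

Chain rule: H(X,Y) = H(X|Y) + H(Y)
H(X|Y) = H(X,Y) - H(Y) = 3.41 - 0.9658 = 2.4442 bits


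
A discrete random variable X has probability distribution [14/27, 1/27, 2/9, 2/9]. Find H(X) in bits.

H(X) = -Σ p(x) log₂ p(x)
  -14/27 × log₂(14/27) = 0.4913
  -1/27 × log₂(1/27) = 0.1761
  -2/9 × log₂(2/9) = 0.4822
  -2/9 × log₂(2/9) = 0.4822
H(X) = 1.6318 bits


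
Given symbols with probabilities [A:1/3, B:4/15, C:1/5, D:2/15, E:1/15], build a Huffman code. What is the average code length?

Huffman tree construction:
Combine smallest probabilities repeatedly
Resulting codes:
  A: 11 (length 2)
  B: 10 (length 2)
  C: 00 (length 2)
  D: 011 (length 3)
  E: 010 (length 3)
Average length = Σ p(s) × length(s) = 2.2000 bits


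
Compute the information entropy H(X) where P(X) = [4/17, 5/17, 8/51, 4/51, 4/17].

H(X) = -Σ p(x) log₂ p(x)
  -4/17 × log₂(4/17) = 0.4912
  -5/17 × log₂(5/17) = 0.5193
  -8/51 × log₂(8/51) = 0.4192
  -4/51 × log₂(4/51) = 0.2880
  -4/17 × log₂(4/17) = 0.4912
H(X) = 2.2088 bits


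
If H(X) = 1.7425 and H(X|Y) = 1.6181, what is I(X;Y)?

I(X;Y) = H(X) - H(X|Y)
I(X;Y) = 1.7425 - 1.6181 = 0.1244 bits


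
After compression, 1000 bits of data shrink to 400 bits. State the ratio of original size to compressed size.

Compression ratio = Original / Compressed
= 1000 / 400 = 2.50:1


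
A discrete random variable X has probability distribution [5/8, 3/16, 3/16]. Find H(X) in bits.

H(X) = -Σ p(x) log₂ p(x)
  -5/8 × log₂(5/8) = 0.4238
  -3/16 × log₂(3/16) = 0.4528
  -3/16 × log₂(3/16) = 0.4528
H(X) = 1.3294 bits


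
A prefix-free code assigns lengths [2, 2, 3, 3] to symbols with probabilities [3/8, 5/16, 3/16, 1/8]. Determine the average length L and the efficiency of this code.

Average length L = Σ p_i × l_i = 2.3125 bits
Entropy H = 1.8829 bits
Efficiency η = H/L × 100% = 81.42%


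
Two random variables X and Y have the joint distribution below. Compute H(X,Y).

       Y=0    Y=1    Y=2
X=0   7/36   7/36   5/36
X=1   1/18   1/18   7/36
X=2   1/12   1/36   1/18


H(X,Y) = -Σ p(x,y) log₂ p(x,y)
  p(0,0)=7/36: -0.1944 × log₂(0.1944) = 0.4594
  p(0,1)=7/36: -0.1944 × log₂(0.1944) = 0.4594
  p(0,2)=5/36: -0.1389 × log₂(0.1389) = 0.3956
  p(1,0)=1/18: -0.0556 × log₂(0.0556) = 0.2317
  p(1,1)=1/18: -0.0556 × log₂(0.0556) = 0.2317
  p(1,2)=7/36: -0.1944 × log₂(0.1944) = 0.4594
  p(2,0)=1/12: -0.0833 × log₂(0.0833) = 0.2987
  p(2,1)=1/36: -0.0278 × log₂(0.0278) = 0.1436
  p(2,2)=1/18: -0.0556 × log₂(0.0556) = 0.2317
H(X,Y) = 2.9111 bits


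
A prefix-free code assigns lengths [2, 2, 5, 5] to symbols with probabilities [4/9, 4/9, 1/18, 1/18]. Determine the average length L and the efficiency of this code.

Average length L = Σ p_i × l_i = 2.3333 bits
Entropy H = 1.5033 bits
Efficiency η = H/L × 100% = 64.43%


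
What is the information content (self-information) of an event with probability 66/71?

Information content I(x) = -log₂(p(x))
I = -log₂(66/71) = -log₂(0.9296)
I = 0.1054 bits


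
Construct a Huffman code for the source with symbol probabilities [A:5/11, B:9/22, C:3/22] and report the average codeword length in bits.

Huffman tree construction:
Combine smallest probabilities repeatedly
Resulting codes:
  A: 0 (length 1)
  B: 11 (length 2)
  C: 10 (length 2)
Average length = Σ p(s) × length(s) = 1.5455 bits


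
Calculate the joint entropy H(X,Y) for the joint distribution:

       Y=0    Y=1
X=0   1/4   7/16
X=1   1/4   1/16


H(X,Y) = -Σ p(x,y) log₂ p(x,y)
  p(0,0)=1/4: -0.2500 × log₂(0.2500) = 0.5000
  p(0,1)=7/16: -0.4375 × log₂(0.4375) = 0.5218
  p(1,0)=1/4: -0.2500 × log₂(0.2500) = 0.5000
  p(1,1)=1/16: -0.0625 × log₂(0.0625) = 0.2500
H(X,Y) = 1.7718 bits


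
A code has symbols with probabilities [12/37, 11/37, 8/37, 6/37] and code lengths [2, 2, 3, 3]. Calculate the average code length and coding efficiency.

Average length L = Σ p_i × l_i = 2.3784 bits
Entropy H = 1.9505 bits
Efficiency η = H/L × 100% = 82.01%


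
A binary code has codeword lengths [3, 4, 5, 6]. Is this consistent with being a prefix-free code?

Kraft inequality: Σ 2^(-l_i) ≤ 1 for prefix-free code
Calculating: 2^(-3) + 2^(-4) + 2^(-5) + 2^(-6)
= 0.125 + 0.0625 + 0.03125 + 0.015625
= 0.2344
Since 0.2344 ≤ 1, prefix-free code exists


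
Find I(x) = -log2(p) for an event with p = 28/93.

Information content I(x) = -log₂(p(x))
I = -log₂(28/93) = -log₂(0.3011)
I = 1.7318 bits


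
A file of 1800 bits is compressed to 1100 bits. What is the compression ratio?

Compression ratio = Original / Compressed
= 1800 / 1100 = 1.64:1


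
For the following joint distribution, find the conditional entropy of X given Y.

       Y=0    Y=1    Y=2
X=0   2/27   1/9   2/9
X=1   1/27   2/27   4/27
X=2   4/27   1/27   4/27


H(X|Y) = Σ_y p(y) H(X|Y=y)
  p(Y=0) = 7/27, H(X|Y=0) = 1.3788
  p(Y=1) = 2/9, H(X|Y=1) = 1.4591
  p(Y=2) = 14/27, H(X|Y=2) = 1.5567
H(X|Y) = 0.2593×1.3788 + 0.2222×1.4591 + 0.5185×1.5567 = 1.4889 bits


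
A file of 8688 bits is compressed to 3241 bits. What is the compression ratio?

Compression ratio = Original / Compressed
= 8688 / 3241 = 2.68:1


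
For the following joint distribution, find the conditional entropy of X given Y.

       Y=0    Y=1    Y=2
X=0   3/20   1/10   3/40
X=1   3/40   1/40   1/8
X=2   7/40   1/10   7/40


H(X|Y) = Σ_y p(y) H(X|Y=y)
  p(Y=0) = 2/5, H(X|Y=0) = 1.5052
  p(Y=1) = 9/40, H(X|Y=1) = 1.3921
  p(Y=2) = 3/8, H(X|Y=2) = 1.5058
H(X|Y) = 0.4000×1.5052 + 0.2250×1.3921 + 0.3750×1.5058 = 1.4800 bits


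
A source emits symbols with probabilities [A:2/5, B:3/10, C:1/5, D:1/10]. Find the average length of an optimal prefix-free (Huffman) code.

Huffman tree construction:
Combine smallest probabilities repeatedly
Resulting codes:
  A: 0 (length 1)
  B: 10 (length 2)
  C: 111 (length 3)
  D: 110 (length 3)
Average length = Σ p(s) × length(s) = 1.9000 bits


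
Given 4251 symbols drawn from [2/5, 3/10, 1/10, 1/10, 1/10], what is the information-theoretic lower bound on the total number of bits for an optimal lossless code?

Entropy H = 2.0464 bits/symbol
Minimum bits = H × n = 2.0464 × 4251
= 8699.41 bits


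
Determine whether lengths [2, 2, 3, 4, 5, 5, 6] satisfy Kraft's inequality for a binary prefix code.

Kraft inequality: Σ 2^(-l_i) ≤ 1 for prefix-free code
Calculating: 2^(-2) + 2^(-2) + 2^(-3) + 2^(-4) + 2^(-5) + 2^(-5) + 2^(-6)
= 0.25 + 0.25 + 0.125 + 0.0625 + 0.03125 + 0.03125 + 0.015625
= 0.7656
Since 0.7656 ≤ 1, prefix-free code exists


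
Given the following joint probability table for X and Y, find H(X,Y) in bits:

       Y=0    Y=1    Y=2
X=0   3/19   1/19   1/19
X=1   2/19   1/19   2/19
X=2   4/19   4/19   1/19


H(X,Y) = -Σ p(x,y) log₂ p(x,y)
  p(0,0)=3/19: -0.1579 × log₂(0.1579) = 0.4205
  p(0,1)=1/19: -0.0526 × log₂(0.0526) = 0.2236
  p(0,2)=1/19: -0.0526 × log₂(0.0526) = 0.2236
  p(1,0)=2/19: -0.1053 × log₂(0.1053) = 0.3419
  p(1,1)=1/19: -0.0526 × log₂(0.0526) = 0.2236
  p(1,2)=2/19: -0.1053 × log₂(0.1053) = 0.3419
  p(2,0)=4/19: -0.2105 × log₂(0.2105) = 0.4732
  p(2,1)=4/19: -0.2105 × log₂(0.2105) = 0.4732
  p(2,2)=1/19: -0.0526 × log₂(0.0526) = 0.2236
H(X,Y) = 2.9450 bits


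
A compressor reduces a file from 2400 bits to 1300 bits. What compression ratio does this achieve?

Compression ratio = Original / Compressed
= 2400 / 1300 = 1.85:1


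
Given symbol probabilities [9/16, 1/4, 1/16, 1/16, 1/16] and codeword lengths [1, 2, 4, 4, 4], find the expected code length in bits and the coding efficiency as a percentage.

Average length L = Σ p_i × l_i = 1.8125 bits
Entropy H = 1.7169 bits
Efficiency η = H/L × 100% = 94.73%


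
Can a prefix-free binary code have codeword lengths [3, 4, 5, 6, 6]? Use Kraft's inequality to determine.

Kraft inequality: Σ 2^(-l_i) ≤ 1 for prefix-free code
Calculating: 2^(-3) + 2^(-4) + 2^(-5) + 2^(-6) + 2^(-6)
= 0.125 + 0.0625 + 0.03125 + 0.015625 + 0.015625
= 0.2500
Since 0.2500 ≤ 1, prefix-free code exists


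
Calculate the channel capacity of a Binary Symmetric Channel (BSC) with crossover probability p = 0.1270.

For BSC with error probability p:
C = 1 - H(p) where H(p) is binary entropy
H(0.1270) = -0.1270 × log₂(0.1270) - 0.8730 × log₂(0.8730)
H(p) = 0.5492
C = 1 - 0.5492 = 0.4508 bits/use


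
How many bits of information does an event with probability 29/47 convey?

Information content I(x) = -log₂(p(x))
I = -log₂(29/47) = -log₂(0.6170)
I = 0.6966 bits


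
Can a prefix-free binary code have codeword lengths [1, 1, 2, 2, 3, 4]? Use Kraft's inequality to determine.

Kraft inequality: Σ 2^(-l_i) ≤ 1 for prefix-free code
Calculating: 2^(-1) + 2^(-1) + 2^(-2) + 2^(-2) + 2^(-3) + 2^(-4)
= 0.5 + 0.5 + 0.25 + 0.25 + 0.125 + 0.0625
= 1.6875
Since 1.6875 > 1, prefix-free code does not exist


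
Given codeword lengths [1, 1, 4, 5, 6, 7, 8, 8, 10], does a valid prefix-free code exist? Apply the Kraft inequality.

Kraft inequality: Σ 2^(-l_i) ≤ 1 for prefix-free code
Calculating: 2^(-1) + 2^(-1) + 2^(-4) + 2^(-5) + 2^(-6) + 2^(-7) + 2^(-8) + 2^(-8) + 2^(-10)
= 0.5 + 0.5 + 0.0625 + 0.03125 + 0.015625 + 0.0078125 + 0.00390625 + 0.00390625 + 0.0009765625
= 1.1260
Since 1.1260 > 1, prefix-free code does not exist


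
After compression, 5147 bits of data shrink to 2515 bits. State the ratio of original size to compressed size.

Compression ratio = Original / Compressed
= 5147 / 2515 = 2.05:1


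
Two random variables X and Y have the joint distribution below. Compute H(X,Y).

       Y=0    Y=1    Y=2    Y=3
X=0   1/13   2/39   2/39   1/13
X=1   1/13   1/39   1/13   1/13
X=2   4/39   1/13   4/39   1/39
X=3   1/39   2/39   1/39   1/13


H(X,Y) = -Σ p(x,y) log₂ p(x,y)
  p(0,0)=1/13: -0.0769 × log₂(0.0769) = 0.2846
  p(0,1)=2/39: -0.0513 × log₂(0.0513) = 0.2198
  p(0,2)=2/39: -0.0513 × log₂(0.0513) = 0.2198
  p(0,3)=1/13: -0.0769 × log₂(0.0769) = 0.2846
  p(1,0)=1/13: -0.0769 × log₂(0.0769) = 0.2846
  p(1,1)=1/39: -0.0256 × log₂(0.0256) = 0.1355
  p(1,2)=1/13: -0.0769 × log₂(0.0769) = 0.2846
  p(1,3)=1/13: -0.0769 × log₂(0.0769) = 0.2846
  p(2,0)=4/39: -0.1026 × log₂(0.1026) = 0.3370
  p(2,1)=1/13: -0.0769 × log₂(0.0769) = 0.2846
  p(2,2)=4/39: -0.1026 × log₂(0.1026) = 0.3370
  p(2,3)=1/39: -0.0256 × log₂(0.0256) = 0.1355
  p(3,0)=1/39: -0.0256 × log₂(0.0256) = 0.1355
  p(3,1)=2/39: -0.0513 × log₂(0.0513) = 0.2198
  p(3,2)=1/39: -0.0256 × log₂(0.0256) = 0.1355
  p(3,3)=1/13: -0.0769 × log₂(0.0769) = 0.2846
H(X,Y) = 3.8679 bits


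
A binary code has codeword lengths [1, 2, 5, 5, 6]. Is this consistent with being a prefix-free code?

Kraft inequality: Σ 2^(-l_i) ≤ 1 for prefix-free code
Calculating: 2^(-1) + 2^(-2) + 2^(-5) + 2^(-5) + 2^(-6)
= 0.5 + 0.25 + 0.03125 + 0.03125 + 0.015625
= 0.8281
Since 0.8281 ≤ 1, prefix-free code exists


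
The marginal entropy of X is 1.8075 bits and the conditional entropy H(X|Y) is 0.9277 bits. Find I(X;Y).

I(X;Y) = H(X) - H(X|Y)
I(X;Y) = 1.8075 - 0.9277 = 0.8798 bits


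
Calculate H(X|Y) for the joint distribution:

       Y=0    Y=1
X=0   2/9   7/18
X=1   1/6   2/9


H(X|Y) = Σ_y p(y) H(X|Y=y)
  p(Y=0) = 7/18, H(X|Y=0) = 0.9852
  p(Y=1) = 11/18, H(X|Y=1) = 0.9457
H(X|Y) = 0.3889×0.9852 + 0.6111×0.9457 = 0.9610 bits


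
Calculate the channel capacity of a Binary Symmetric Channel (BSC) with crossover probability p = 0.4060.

For BSC with error probability p:
C = 1 - H(p) where H(p) is binary entropy
H(0.4060) = -0.4060 × log₂(0.4060) - 0.5940 × log₂(0.5940)
H(p) = 0.9744
C = 1 - 0.9744 = 0.0256 bits/use


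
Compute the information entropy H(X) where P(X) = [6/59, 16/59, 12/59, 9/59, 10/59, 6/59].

H(X) = -Σ p(x) log₂ p(x)
  -6/59 × log₂(6/59) = 0.3354
  -16/59 × log₂(16/59) = 0.5105
  -12/59 × log₂(12/59) = 0.4673
  -9/59 × log₂(9/59) = 0.4138
  -10/59 × log₂(10/59) = 0.4340
  -6/59 × log₂(6/59) = 0.3354
H(X) = 2.4964 bits


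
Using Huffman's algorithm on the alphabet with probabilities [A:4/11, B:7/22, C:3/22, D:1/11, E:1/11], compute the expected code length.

Huffman tree construction:
Combine smallest probabilities repeatedly
Resulting codes:
  A: 0 (length 1)
  B: 10 (length 2)
  C: 110 (length 3)
  D: 1110 (length 4)
  E: 1111 (length 4)
Average length = Σ p(s) × length(s) = 2.1364 bits


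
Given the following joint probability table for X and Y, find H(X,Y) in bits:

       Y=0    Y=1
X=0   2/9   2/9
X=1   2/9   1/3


H(X,Y) = -Σ p(x,y) log₂ p(x,y)
  p(0,0)=2/9: -0.2222 × log₂(0.2222) = 0.4822
  p(0,1)=2/9: -0.2222 × log₂(0.2222) = 0.4822
  p(1,0)=2/9: -0.2222 × log₂(0.2222) = 0.4822
  p(1,1)=1/3: -0.3333 × log₂(0.3333) = 0.5283
H(X,Y) = 1.9749 bits


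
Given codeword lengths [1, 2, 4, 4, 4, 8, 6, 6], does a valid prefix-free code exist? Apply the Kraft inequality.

Kraft inequality: Σ 2^(-l_i) ≤ 1 for prefix-free code
Calculating: 2^(-1) + 2^(-2) + 2^(-4) + 2^(-4) + 2^(-4) + 2^(-8) + 2^(-6) + 2^(-6)
= 0.5 + 0.25 + 0.0625 + 0.0625 + 0.0625 + 0.00390625 + 0.015625 + 0.015625
= 0.9727
Since 0.9727 ≤ 1, prefix-free code exists


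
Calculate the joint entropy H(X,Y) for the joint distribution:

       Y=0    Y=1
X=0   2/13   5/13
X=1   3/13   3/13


H(X,Y) = -Σ p(x,y) log₂ p(x,y)
  p(0,0)=2/13: -0.1538 × log₂(0.1538) = 0.4155
  p(0,1)=5/13: -0.3846 × log₂(0.3846) = 0.5302
  p(1,0)=3/13: -0.2308 × log₂(0.2308) = 0.4882
  p(1,1)=3/13: -0.2308 × log₂(0.2308) = 0.4882
H(X,Y) = 1.9220 bits


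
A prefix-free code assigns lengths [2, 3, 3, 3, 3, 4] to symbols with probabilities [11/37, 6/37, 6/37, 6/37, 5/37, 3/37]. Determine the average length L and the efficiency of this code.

Average length L = Σ p_i × l_i = 2.7838 bits
Entropy H = 2.4811 bits
Efficiency η = H/L × 100% = 89.13%


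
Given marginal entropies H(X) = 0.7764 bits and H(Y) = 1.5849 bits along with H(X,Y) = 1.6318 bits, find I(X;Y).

I(X;Y) = H(X) + H(Y) - H(X,Y)
I(X;Y) = 0.7764 + 1.5849 - 1.6318 = 0.7295 bits


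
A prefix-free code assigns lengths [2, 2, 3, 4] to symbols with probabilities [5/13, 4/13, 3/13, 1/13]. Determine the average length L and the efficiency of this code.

Average length L = Σ p_i × l_i = 2.3846 bits
Entropy H = 1.8262 bits
Efficiency η = H/L × 100% = 76.58%


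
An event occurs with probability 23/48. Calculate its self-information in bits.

Information content I(x) = -log₂(p(x))
I = -log₂(23/48) = -log₂(0.4792)
I = 1.0614 bits


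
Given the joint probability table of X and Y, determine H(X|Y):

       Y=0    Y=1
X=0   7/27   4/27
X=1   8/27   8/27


H(X|Y) = Σ_y p(y) H(X|Y=y)
  p(Y=0) = 5/9, H(X|Y=0) = 0.9968
  p(Y=1) = 4/9, H(X|Y=1) = 0.9183
H(X|Y) = 0.5556×0.9968 + 0.4444×0.9183 = 0.9619 bits


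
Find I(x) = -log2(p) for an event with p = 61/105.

Information content I(x) = -log₂(p(x))
I = -log₂(61/105) = -log₂(0.5810)
I = 0.7835 bits


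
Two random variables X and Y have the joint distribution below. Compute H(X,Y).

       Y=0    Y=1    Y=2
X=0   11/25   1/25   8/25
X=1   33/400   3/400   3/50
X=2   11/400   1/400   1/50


H(X,Y) = -Σ p(x,y) log₂ p(x,y)
  p(0,0)=11/25: -0.4400 × log₂(0.4400) = 0.5211
  p(0,1)=1/25: -0.0400 × log₂(0.0400) = 0.1858
  p(0,2)=8/25: -0.3200 × log₂(0.3200) = 0.5260
  p(1,0)=33/400: -0.0825 × log₂(0.0825) = 0.2970
  p(1,1)=3/400: -0.0075 × log₂(0.0075) = 0.0529
  p(1,2)=3/50: -0.0600 × log₂(0.0600) = 0.2435
  p(2,0)=11/400: -0.0275 × log₂(0.0275) = 0.1426
  p(2,1)=1/400: -0.0025 × log₂(0.0025) = 0.0216
  p(2,2)=1/50: -0.0200 × log₂(0.0200) = 0.1129
H(X,Y) = 2.1034 bits


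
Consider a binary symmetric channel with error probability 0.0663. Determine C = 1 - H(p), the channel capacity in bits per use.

For BSC with error probability p:
C = 1 - H(p) where H(p) is binary entropy
H(0.0663) = -0.0663 × log₂(0.0663) - 0.9337 × log₂(0.9337)
H(p) = 0.3520
C = 1 - 0.3520 = 0.6480 bits/use


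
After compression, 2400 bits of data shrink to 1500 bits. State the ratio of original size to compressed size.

Compression ratio = Original / Compressed
= 2400 / 1500 = 1.60:1


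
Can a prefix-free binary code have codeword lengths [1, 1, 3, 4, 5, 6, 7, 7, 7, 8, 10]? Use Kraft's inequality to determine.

Kraft inequality: Σ 2^(-l_i) ≤ 1 for prefix-free code
Calculating: 2^(-1) + 2^(-1) + 2^(-3) + 2^(-4) + 2^(-5) + 2^(-6) + 2^(-7) + 2^(-7) + 2^(-7) + 2^(-8) + 2^(-10)
= 0.5 + 0.5 + 0.125 + 0.0625 + 0.03125 + 0.015625 + 0.0078125 + 0.0078125 + 0.0078125 + 0.00390625 + 0.0009765625
= 1.2627
Since 1.2627 > 1, prefix-free code does not exist


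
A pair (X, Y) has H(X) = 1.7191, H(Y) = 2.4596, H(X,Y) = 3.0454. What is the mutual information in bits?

I(X;Y) = H(X) + H(Y) - H(X,Y)
I(X;Y) = 1.7191 + 2.4596 - 3.0454 = 1.1333 bits


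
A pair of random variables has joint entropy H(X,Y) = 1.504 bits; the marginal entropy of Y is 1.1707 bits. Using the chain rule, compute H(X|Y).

Chain rule: H(X,Y) = H(X|Y) + H(Y)
H(X|Y) = H(X,Y) - H(Y) = 1.504 - 1.1707 = 0.3333 bits


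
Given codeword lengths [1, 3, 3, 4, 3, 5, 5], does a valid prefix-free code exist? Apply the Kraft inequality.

Kraft inequality: Σ 2^(-l_i) ≤ 1 for prefix-free code
Calculating: 2^(-1) + 2^(-3) + 2^(-3) + 2^(-4) + 2^(-3) + 2^(-5) + 2^(-5)
= 0.5 + 0.125 + 0.125 + 0.0625 + 0.125 + 0.03125 + 0.03125
= 1.0000
Since 1.0000 ≤ 1, prefix-free code exists


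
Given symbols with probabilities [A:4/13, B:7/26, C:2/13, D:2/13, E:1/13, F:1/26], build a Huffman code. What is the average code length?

Huffman tree construction:
Combine smallest probabilities repeatedly
Resulting codes:
  A: 11 (length 2)
  B: 01 (length 2)
  C: 101 (length 3)
  D: 00 (length 2)
  E: 1001 (length 4)
  F: 1000 (length 4)
Average length = Σ p(s) × length(s) = 2.3846 bits


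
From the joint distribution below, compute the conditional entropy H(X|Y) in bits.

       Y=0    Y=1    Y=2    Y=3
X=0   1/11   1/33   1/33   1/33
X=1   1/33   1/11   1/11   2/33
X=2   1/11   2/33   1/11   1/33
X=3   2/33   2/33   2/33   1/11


H(X|Y) = Σ_y p(y) H(X|Y=y)
  p(Y=0) = 3/11, H(X|Y=0) = 1.8911
  p(Y=1) = 8/33, H(X|Y=1) = 1.9056
  p(Y=2) = 3/11, H(X|Y=2) = 1.8911
  p(Y=3) = 7/33, H(X|Y=3) = 1.8424
H(X|Y) = 0.2727×1.8911 + 0.2424×1.9056 + 0.2727×1.8911 + 0.2121×1.8424 = 1.8843 bits


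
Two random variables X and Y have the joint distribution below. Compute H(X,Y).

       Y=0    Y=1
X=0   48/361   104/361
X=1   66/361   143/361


H(X,Y) = -Σ p(x,y) log₂ p(x,y)
  p(0,0)=48/361: -0.1330 × log₂(0.1330) = 0.3870
  p(0,1)=104/361: -0.2881 × log₂(0.2881) = 0.5172
  p(1,0)=66/361: -0.1828 × log₂(0.1828) = 0.4482
  p(1,1)=143/361: -0.3961 × log₂(0.3961) = 0.5292
H(X,Y) = 1.8817 bits


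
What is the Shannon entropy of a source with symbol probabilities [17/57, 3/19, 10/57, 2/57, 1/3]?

H(X) = -Σ p(x) log₂ p(x)
  -17/57 × log₂(17/57) = 0.5206
  -3/19 × log₂(3/19) = 0.4205
  -10/57 × log₂(10/57) = 0.4405
  -2/57 × log₂(2/57) = 0.1696
  -1/3 × log₂(1/3) = 0.5283
H(X) = 2.0794 bits


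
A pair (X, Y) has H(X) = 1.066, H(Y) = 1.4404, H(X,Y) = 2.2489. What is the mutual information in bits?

I(X;Y) = H(X) + H(Y) - H(X,Y)
I(X;Y) = 1.066 + 1.4404 - 2.2489 = 0.2575 bits


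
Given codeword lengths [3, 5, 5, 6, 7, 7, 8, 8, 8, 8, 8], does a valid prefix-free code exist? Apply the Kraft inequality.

Kraft inequality: Σ 2^(-l_i) ≤ 1 for prefix-free code
Calculating: 2^(-3) + 2^(-5) + 2^(-5) + 2^(-6) + 2^(-7) + 2^(-7) + 2^(-8) + 2^(-8) + 2^(-8) + 2^(-8) + 2^(-8)
= 0.125 + 0.03125 + 0.03125 + 0.015625 + 0.0078125 + 0.0078125 + 0.00390625 + 0.00390625 + 0.00390625 + 0.00390625 + 0.00390625
= 0.2383
Since 0.2383 ≤ 1, prefix-free code exists


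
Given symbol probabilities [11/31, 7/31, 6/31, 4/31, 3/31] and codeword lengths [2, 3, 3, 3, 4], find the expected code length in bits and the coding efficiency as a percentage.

Average length L = Σ p_i × l_i = 2.7419 bits
Entropy H = 2.1810 bits
Efficiency η = H/L × 100% = 79.54%


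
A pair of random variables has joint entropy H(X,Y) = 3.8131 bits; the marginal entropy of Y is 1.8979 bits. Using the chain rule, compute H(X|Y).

Chain rule: H(X,Y) = H(X|Y) + H(Y)
H(X|Y) = H(X,Y) - H(Y) = 3.8131 - 1.8979 = 1.9152 bits


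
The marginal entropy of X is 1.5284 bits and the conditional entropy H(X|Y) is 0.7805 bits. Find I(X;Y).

I(X;Y) = H(X) - H(X|Y)
I(X;Y) = 1.5284 - 0.7805 = 0.7479 bits


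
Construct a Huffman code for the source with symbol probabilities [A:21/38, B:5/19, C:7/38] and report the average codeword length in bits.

Huffman tree construction:
Combine smallest probabilities repeatedly
Resulting codes:
  A: 1 (length 1)
  B: 01 (length 2)
  C: 00 (length 2)
Average length = Σ p(s) × length(s) = 1.4474 bits


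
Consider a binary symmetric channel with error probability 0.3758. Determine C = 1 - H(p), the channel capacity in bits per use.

For BSC with error probability p:
C = 1 - H(p) where H(p) is binary entropy
H(0.3758) = -0.3758 × log₂(0.3758) - 0.6242 × log₂(0.6242)
H(p) = 0.9550
C = 1 - 0.9550 = 0.0450 bits/use


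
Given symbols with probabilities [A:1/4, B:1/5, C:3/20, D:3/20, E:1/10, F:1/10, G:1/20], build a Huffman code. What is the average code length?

Huffman tree construction:
Combine smallest probabilities repeatedly
Resulting codes:
  A: 01 (length 2)
  B: 00 (length 2)
  C: 101 (length 3)
  D: 110 (length 3)
  E: 1111 (length 4)
  F: 100 (length 3)
  G: 1110 (length 4)
Average length = Σ p(s) × length(s) = 2.7000 bits


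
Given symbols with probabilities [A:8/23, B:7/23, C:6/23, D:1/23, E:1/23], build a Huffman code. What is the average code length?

Huffman tree construction:
Combine smallest probabilities repeatedly
Resulting codes:
  A: 11 (length 2)
  B: 10 (length 2)
  C: 01 (length 2)
  D: 000 (length 3)
  E: 001 (length 3)
Average length = Σ p(s) × length(s) = 2.0870 bits


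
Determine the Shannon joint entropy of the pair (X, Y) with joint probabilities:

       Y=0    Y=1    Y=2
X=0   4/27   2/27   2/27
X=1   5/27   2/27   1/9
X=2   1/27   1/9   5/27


H(X,Y) = -Σ p(x,y) log₂ p(x,y)
  p(0,0)=4/27: -0.1481 × log₂(0.1481) = 0.4081
  p(0,1)=2/27: -0.0741 × log₂(0.0741) = 0.2781
  p(0,2)=2/27: -0.0741 × log₂(0.0741) = 0.2781
  p(1,0)=5/27: -0.1852 × log₂(0.1852) = 0.4505
  p(1,1)=2/27: -0.0741 × log₂(0.0741) = 0.2781
  p(1,2)=1/9: -0.1111 × log₂(0.1111) = 0.3522
  p(2,0)=1/27: -0.0370 × log₂(0.0370) = 0.1761
  p(2,1)=1/9: -0.1111 × log₂(0.1111) = 0.3522
  p(2,2)=5/27: -0.1852 × log₂(0.1852) = 0.4505
H(X,Y) = 3.0242 bits


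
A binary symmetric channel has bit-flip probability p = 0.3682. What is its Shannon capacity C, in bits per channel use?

For BSC with error probability p:
C = 1 - H(p) where H(p) is binary entropy
H(0.3682) = -0.3682 × log₂(0.3682) - 0.6318 × log₂(0.6318)
H(p) = 0.9493
C = 1 - 0.9493 = 0.0507 bits/use


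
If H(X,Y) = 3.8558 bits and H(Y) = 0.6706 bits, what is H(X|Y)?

Chain rule: H(X,Y) = H(X|Y) + H(Y)
H(X|Y) = H(X,Y) - H(Y) = 3.8558 - 0.6706 = 3.1852 bits


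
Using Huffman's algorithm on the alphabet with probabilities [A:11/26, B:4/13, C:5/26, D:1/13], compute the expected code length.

Huffman tree construction:
Combine smallest probabilities repeatedly
Resulting codes:
  A: 0 (length 1)
  B: 11 (length 2)
  C: 101 (length 3)
  D: 100 (length 3)
Average length = Σ p(s) × length(s) = 1.8462 bits


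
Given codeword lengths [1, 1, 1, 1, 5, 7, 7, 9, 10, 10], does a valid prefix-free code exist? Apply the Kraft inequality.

Kraft inequality: Σ 2^(-l_i) ≤ 1 for prefix-free code
Calculating: 2^(-1) + 2^(-1) + 2^(-1) + 2^(-1) + 2^(-5) + 2^(-7) + 2^(-7) + 2^(-9) + 2^(-10) + 2^(-10)
= 0.5 + 0.5 + 0.5 + 0.5 + 0.03125 + 0.0078125 + 0.0078125 + 0.001953125 + 0.0009765625 + 0.0009765625
= 2.0508
Since 2.0508 > 1, prefix-free code does not exist


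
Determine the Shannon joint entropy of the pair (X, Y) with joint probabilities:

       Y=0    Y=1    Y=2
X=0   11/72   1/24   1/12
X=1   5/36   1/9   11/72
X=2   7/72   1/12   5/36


H(X,Y) = -Σ p(x,y) log₂ p(x,y)
  p(0,0)=11/72: -0.1528 × log₂(0.1528) = 0.4141
  p(0,1)=1/24: -0.0417 × log₂(0.0417) = 0.1910
  p(0,2)=1/12: -0.0833 × log₂(0.0833) = 0.2987
  p(1,0)=5/36: -0.1389 × log₂(0.1389) = 0.3956
  p(1,1)=1/9: -0.1111 × log₂(0.1111) = 0.3522
  p(1,2)=11/72: -0.1528 × log₂(0.1528) = 0.4141
  p(2,0)=7/72: -0.0972 × log₂(0.0972) = 0.3269
  p(2,1)=1/12: -0.0833 × log₂(0.0833) = 0.2987
  p(2,2)=5/36: -0.1389 × log₂(0.1389) = 0.3956
H(X,Y) = 3.0870 bits


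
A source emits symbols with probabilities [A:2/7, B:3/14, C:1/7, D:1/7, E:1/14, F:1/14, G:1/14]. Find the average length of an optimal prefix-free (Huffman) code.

Huffman tree construction:
Combine smallest probabilities repeatedly
Resulting codes:
  A: 10 (length 2)
  B: 00 (length 2)
  C: 011 (length 3)
  D: 110 (length 3)
  E: 1110 (length 4)
  F: 1111 (length 4)
  G: 010 (length 3)
Average length = Σ p(s) × length(s) = 2.6429 bits


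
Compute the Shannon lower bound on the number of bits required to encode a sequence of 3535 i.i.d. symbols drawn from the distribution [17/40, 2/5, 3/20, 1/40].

Entropy H = 1.5970 bits/symbol
Minimum bits = H × n = 1.5970 × 3535
= 5645.44 bits


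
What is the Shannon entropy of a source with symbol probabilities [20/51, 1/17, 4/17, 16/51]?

H(X) = -Σ p(x) log₂ p(x)
  -20/51 × log₂(20/51) = 0.5296
  -1/17 × log₂(1/17) = 0.2404
  -4/17 × log₂(4/17) = 0.4912
  -16/51 × log₂(16/51) = 0.5247
H(X) = 1.7859 bits


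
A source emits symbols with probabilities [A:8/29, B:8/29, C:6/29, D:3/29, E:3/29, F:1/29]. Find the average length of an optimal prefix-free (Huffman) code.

Huffman tree construction:
Combine smallest probabilities repeatedly
Resulting codes:
  A: 10 (length 2)
  B: 11 (length 2)
  C: 00 (length 2)
  D: 0111 (length 4)
  E: 010 (length 3)
  F: 0110 (length 4)
Average length = Σ p(s) × length(s) = 2.3793 bits


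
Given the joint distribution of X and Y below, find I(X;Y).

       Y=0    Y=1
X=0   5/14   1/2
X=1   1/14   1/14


H(X) = 0.5917, H(Y) = 0.9852, H(X,Y) = 1.5744
I(X;Y) = H(X) + H(Y) - H(X,Y) = 0.0025 bits


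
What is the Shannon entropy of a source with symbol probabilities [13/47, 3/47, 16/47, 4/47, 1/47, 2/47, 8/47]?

H(X) = -Σ p(x) log₂ p(x)
  -13/47 × log₂(13/47) = 0.5128
  -3/47 × log₂(3/47) = 0.2534
  -16/47 × log₂(16/47) = 0.5292
  -4/47 × log₂(4/47) = 0.3025
  -1/47 × log₂(1/47) = 0.1182
  -2/47 × log₂(2/47) = 0.1938
  -8/47 × log₂(8/47) = 0.4348
H(X) = 2.3448 bits


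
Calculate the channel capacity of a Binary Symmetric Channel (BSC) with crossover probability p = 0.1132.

For BSC with error probability p:
C = 1 - H(p) where H(p) is binary entropy
H(0.1132) = -0.1132 × log₂(0.1132) - 0.8868 × log₂(0.8868)
H(p) = 0.5095
C = 1 - 0.5095 = 0.4905 bits/use


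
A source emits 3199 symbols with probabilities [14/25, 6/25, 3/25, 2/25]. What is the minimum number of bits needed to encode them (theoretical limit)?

Entropy H = 1.6212 bits/symbol
Minimum bits = H × n = 1.6212 × 3199
= 5186.06 bits


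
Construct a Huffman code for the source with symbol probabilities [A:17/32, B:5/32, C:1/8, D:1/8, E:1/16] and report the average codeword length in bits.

Huffman tree construction:
Combine smallest probabilities repeatedly
Resulting codes:
  A: 1 (length 1)
  B: 011 (length 3)
  C: 001 (length 3)
  D: 010 (length 3)
  E: 000 (length 3)
Average length = Σ p(s) × length(s) = 1.9375 bits


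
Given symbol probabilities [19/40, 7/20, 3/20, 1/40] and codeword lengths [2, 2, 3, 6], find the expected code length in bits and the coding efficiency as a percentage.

Average length L = Σ p_i × l_i = 2.2500 bits
Entropy H = 1.5838 bits
Efficiency η = H/L × 100% = 70.39%


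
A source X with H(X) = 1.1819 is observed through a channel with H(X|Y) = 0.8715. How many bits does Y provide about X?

I(X;Y) = H(X) - H(X|Y)
I(X;Y) = 1.1819 - 0.8715 = 0.3104 bits


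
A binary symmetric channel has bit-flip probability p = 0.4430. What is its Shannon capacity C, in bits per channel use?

For BSC with error probability p:
C = 1 - H(p) where H(p) is binary entropy
H(0.4430) = -0.4430 × log₂(0.4430) - 0.5570 × log₂(0.5570)
H(p) = 0.9906
C = 1 - 0.9906 = 0.0094 bits/use


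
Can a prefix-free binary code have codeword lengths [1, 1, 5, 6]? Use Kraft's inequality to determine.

Kraft inequality: Σ 2^(-l_i) ≤ 1 for prefix-free code
Calculating: 2^(-1) + 2^(-1) + 2^(-5) + 2^(-6)
= 0.5 + 0.5 + 0.03125 + 0.015625
= 1.0469
Since 1.0469 > 1, prefix-free code does not exist


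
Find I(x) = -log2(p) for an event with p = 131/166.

Information content I(x) = -log₂(p(x))
I = -log₂(131/166) = -log₂(0.7892)
I = 0.3416 bits


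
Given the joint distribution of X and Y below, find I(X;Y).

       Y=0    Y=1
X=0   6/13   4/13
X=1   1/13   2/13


H(X) = 0.7793, H(Y) = 0.9957, H(X,Y) = 1.7381
I(X;Y) = H(X) + H(Y) - H(X,Y) = 0.0369 bits


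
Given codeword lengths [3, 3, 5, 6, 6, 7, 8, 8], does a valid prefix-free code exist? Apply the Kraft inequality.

Kraft inequality: Σ 2^(-l_i) ≤ 1 for prefix-free code
Calculating: 2^(-3) + 2^(-3) + 2^(-5) + 2^(-6) + 2^(-6) + 2^(-7) + 2^(-8) + 2^(-8)
= 0.125 + 0.125 + 0.03125 + 0.015625 + 0.015625 + 0.0078125 + 0.00390625 + 0.00390625
= 0.3281
Since 0.3281 ≤ 1, prefix-free code exists


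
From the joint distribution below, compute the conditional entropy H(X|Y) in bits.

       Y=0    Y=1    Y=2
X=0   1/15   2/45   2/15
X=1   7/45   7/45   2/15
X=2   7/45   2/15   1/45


H(X|Y) = Σ_y p(y) H(X|Y=y)
  p(Y=0) = 17/45, H(X|Y=0) = 1.4958
  p(Y=1) = 1/3, H(X|Y=1) = 1.4295
  p(Y=2) = 13/45, H(X|Y=2) = 1.3143
H(X|Y) = 0.3778×1.4958 + 0.3333×1.4295 + 0.2889×1.3143 = 1.4213 bits


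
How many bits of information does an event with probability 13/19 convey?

Information content I(x) = -log₂(p(x))
I = -log₂(13/19) = -log₂(0.6842)
I = 0.5475 bits


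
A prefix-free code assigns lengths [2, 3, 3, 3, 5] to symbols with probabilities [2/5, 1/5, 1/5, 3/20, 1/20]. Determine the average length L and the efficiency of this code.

Average length L = Σ p_i × l_i = 2.7000 bits
Entropy H = 2.0842 bits
Efficiency η = H/L × 100% = 77.19%


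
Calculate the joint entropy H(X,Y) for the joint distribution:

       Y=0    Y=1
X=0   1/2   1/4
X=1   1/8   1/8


H(X,Y) = -Σ p(x,y) log₂ p(x,y)
  p(0,0)=1/2: -0.5000 × log₂(0.5000) = 0.5000
  p(0,1)=1/4: -0.2500 × log₂(0.2500) = 0.5000
  p(1,0)=1/8: -0.1250 × log₂(0.1250) = 0.3750
  p(1,1)=1/8: -0.1250 × log₂(0.1250) = 0.3750
H(X,Y) = 1.7500 bits


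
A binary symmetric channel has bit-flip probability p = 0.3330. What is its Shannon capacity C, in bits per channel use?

For BSC with error probability p:
C = 1 - H(p) where H(p) is binary entropy
H(0.3330) = -0.3330 × log₂(0.3330) - 0.6670 × log₂(0.6670)
H(p) = 0.9180
C = 1 - 0.9180 = 0.0820 bits/use


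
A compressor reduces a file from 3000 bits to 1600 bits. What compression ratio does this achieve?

Compression ratio = Original / Compressed
= 3000 / 1600 = 1.88:1


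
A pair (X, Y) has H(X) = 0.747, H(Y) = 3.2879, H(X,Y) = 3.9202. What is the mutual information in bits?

I(X;Y) = H(X) + H(Y) - H(X,Y)
I(X;Y) = 0.747 + 3.2879 - 3.9202 = 0.1147 bits


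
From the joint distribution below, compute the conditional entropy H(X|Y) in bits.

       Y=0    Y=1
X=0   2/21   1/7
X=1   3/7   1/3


H(X|Y) = Σ_y p(y) H(X|Y=y)
  p(Y=0) = 11/21, H(X|Y=0) = 0.6840
  p(Y=1) = 10/21, H(X|Y=1) = 0.8813
H(X|Y) = 0.5238×0.6840 + 0.4762×0.8813 = 0.7780 bits


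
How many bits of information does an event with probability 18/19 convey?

Information content I(x) = -log₂(p(x))
I = -log₂(18/19) = -log₂(0.9474)
I = 0.0780 bits


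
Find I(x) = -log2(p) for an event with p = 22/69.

Information content I(x) = -log₂(p(x))
I = -log₂(22/69) = -log₂(0.3188)
I = 1.6491 bits


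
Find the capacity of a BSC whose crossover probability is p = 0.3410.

For BSC with error probability p:
C = 1 - H(p) where H(p) is binary entropy
H(0.3410) = -0.3410 × log₂(0.3410) - 0.6590 × log₂(0.6590)
H(p) = 0.9258
C = 1 - 0.9258 = 0.0742 bits/use


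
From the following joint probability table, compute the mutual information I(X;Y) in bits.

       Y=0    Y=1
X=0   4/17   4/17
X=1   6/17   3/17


H(X) = 0.9975, H(Y) = 0.9774, H(X,Y) = 1.9542
I(X;Y) = H(X) + H(Y) - H(X,Y) = 0.0207 bits


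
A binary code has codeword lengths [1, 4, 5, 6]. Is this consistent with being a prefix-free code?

Kraft inequality: Σ 2^(-l_i) ≤ 1 for prefix-free code
Calculating: 2^(-1) + 2^(-4) + 2^(-5) + 2^(-6)
= 0.5 + 0.0625 + 0.03125 + 0.015625
= 0.6094
Since 0.6094 ≤ 1, prefix-free code exists


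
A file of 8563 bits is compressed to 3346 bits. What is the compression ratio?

Compression ratio = Original / Compressed
= 8563 / 3346 = 2.56:1


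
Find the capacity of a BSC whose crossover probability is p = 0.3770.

For BSC with error probability p:
C = 1 - H(p) where H(p) is binary entropy
H(0.3770) = -0.3770 × log₂(0.3770) - 0.6230 × log₂(0.6230)
H(p) = 0.9559
C = 1 - 0.9559 = 0.0441 bits/use


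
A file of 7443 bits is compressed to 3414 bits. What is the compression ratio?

Compression ratio = Original / Compressed
= 7443 / 3414 = 2.18:1


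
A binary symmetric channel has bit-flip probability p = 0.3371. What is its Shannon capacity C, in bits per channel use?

For BSC with error probability p:
C = 1 - H(p) where H(p) is binary entropy
H(0.3371) = -0.3371 × log₂(0.3371) - 0.6629 × log₂(0.6629)
H(p) = 0.9220
C = 1 - 0.9220 = 0.0780 bits/use
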